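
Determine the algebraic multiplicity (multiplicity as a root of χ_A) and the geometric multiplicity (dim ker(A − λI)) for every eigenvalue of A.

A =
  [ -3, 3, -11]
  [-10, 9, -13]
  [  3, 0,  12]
λ = 6: alg = 3, geom = 1

Step 1 — factor the characteristic polynomial to read off the algebraic multiplicities:
  χ_A(x) = (x - 6)^3

Step 2 — compute geometric multiplicities via the rank-nullity identity g(λ) = n − rank(A − λI):
  rank(A − (6)·I) = 2, so dim ker(A − (6)·I) = n − 2 = 1

Summary:
  λ = 6: algebraic multiplicity = 3, geometric multiplicity = 1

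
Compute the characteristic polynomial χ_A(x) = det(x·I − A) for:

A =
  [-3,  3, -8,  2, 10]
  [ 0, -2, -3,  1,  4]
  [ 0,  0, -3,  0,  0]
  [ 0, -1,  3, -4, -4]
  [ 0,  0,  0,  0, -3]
x^5 + 15*x^4 + 90*x^3 + 270*x^2 + 405*x + 243

Expanding det(x·I − A) (e.g. by cofactor expansion or by noting that A is similar to its Jordan form J, which has the same characteristic polynomial as A) gives
  χ_A(x) = x^5 + 15*x^4 + 90*x^3 + 270*x^2 + 405*x + 243
which factors as (x + 3)^5. The eigenvalues (with algebraic multiplicities) are λ = -3 with multiplicity 5.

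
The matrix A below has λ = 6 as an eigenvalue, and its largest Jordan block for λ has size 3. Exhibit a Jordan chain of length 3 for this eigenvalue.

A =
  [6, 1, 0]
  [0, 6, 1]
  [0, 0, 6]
A Jordan chain for λ = 6 of length 3:
v_1 = (1, 0, 0)ᵀ
v_2 = (0, 1, 0)ᵀ
v_3 = (0, 0, 1)ᵀ

Let N = A − (6)·I. We want v_3 with N^3 v_3 = 0 but N^2 v_3 ≠ 0; then v_{j-1} := N · v_j for j = 3, …, 2.

Pick v_3 = (0, 0, 1)ᵀ.
Then v_2 = N · v_3 = (0, 1, 0)ᵀ.
Then v_1 = N · v_2 = (1, 0, 0)ᵀ.

Sanity check: (A − (6)·I) v_1 = (0, 0, 0)ᵀ = 0. ✓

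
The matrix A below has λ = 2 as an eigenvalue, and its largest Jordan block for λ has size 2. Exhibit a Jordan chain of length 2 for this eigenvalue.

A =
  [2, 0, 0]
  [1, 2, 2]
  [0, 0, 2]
A Jordan chain for λ = 2 of length 2:
v_1 = (0, 1, 0)ᵀ
v_2 = (1, 0, 0)ᵀ

Let N = A − (2)·I. We want v_2 with N^2 v_2 = 0 but N^1 v_2 ≠ 0; then v_{j-1} := N · v_j for j = 2, …, 2.

Pick v_2 = (1, 0, 0)ᵀ.
Then v_1 = N · v_2 = (0, 1, 0)ᵀ.

Sanity check: (A − (2)·I) v_1 = (0, 0, 0)ᵀ = 0. ✓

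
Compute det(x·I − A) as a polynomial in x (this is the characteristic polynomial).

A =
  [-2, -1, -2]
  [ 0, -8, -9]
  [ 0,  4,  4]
x^3 + 6*x^2 + 12*x + 8

Expanding det(x·I − A) (e.g. by cofactor expansion or by noting that A is similar to its Jordan form J, which has the same characteristic polynomial as A) gives
  χ_A(x) = x^3 + 6*x^2 + 12*x + 8
which factors as (x + 2)^3. The eigenvalues (with algebraic multiplicities) are λ = -2 with multiplicity 3.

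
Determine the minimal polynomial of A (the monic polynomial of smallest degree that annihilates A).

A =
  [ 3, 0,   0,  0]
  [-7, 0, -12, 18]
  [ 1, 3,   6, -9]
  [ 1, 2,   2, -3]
x^4 - 6*x^3 + 9*x^2

The characteristic polynomial is χ_A(x) = x^2*(x - 3)^2, so the eigenvalues are known. The minimal polynomial is
  m_A(x) = Π_λ (x − λ)^{k_λ}
where k_λ is the size of the *largest* Jordan block for λ (equivalently, the smallest k with (A − λI)^k v = 0 for every generalised eigenvector v of λ).

  λ = 0: largest Jordan block has size 2, contributing (x − 0)^2
  λ = 3: largest Jordan block has size 2, contributing (x − 3)^2

So m_A(x) = x^2*(x - 3)^2 = x^4 - 6*x^3 + 9*x^2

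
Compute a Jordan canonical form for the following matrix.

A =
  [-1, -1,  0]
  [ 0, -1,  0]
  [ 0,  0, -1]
J_2(-1) ⊕ J_1(-1)

The characteristic polynomial is
  det(x·I − A) = x^3 + 3*x^2 + 3*x + 1 = (x + 1)^3

Eigenvalues and multiplicities (the geometric multiplicity of λ is n − rank(A − λI), which equals the number of Jordan blocks for λ):
  λ = -1: algebraic multiplicity = 3, geometric multiplicity = 2

Determining the block sizes for each eigenvalue:
  λ = -1: 2 blocks summing to 3 forces exactly one block of size 2 and the rest size 1 → block sizes [2, 1]

Assembling the blocks gives a Jordan form
J =
  [-1,  1,  0]
  [ 0, -1,  0]
  [ 0,  0, -1]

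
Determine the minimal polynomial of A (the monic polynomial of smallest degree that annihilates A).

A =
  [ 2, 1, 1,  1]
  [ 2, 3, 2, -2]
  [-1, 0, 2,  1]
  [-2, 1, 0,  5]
x^2 - 6*x + 9

The characteristic polynomial is χ_A(x) = (x - 3)^4, so the eigenvalues are known. The minimal polynomial is
  m_A(x) = Π_λ (x − λ)^{k_λ}
where k_λ is the size of the *largest* Jordan block for λ (equivalently, the smallest k with (A − λI)^k v = 0 for every generalised eigenvector v of λ).

  λ = 3: largest Jordan block has size 2, contributing (x − 3)^2

So m_A(x) = (x - 3)^2 = x^2 - 6*x + 9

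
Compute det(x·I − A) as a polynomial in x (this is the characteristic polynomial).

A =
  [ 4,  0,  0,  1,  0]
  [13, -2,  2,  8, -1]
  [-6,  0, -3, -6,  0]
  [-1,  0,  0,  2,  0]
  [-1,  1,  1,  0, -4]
x^5 + 3*x^4 - 18*x^3 - 54*x^2 + 81*x + 243

Expanding det(x·I − A) (e.g. by cofactor expansion or by noting that A is similar to its Jordan form J, which has the same characteristic polynomial as A) gives
  χ_A(x) = x^5 + 3*x^4 - 18*x^3 - 54*x^2 + 81*x + 243
which factors as (x - 3)^2*(x + 3)^3. The eigenvalues (with algebraic multiplicities) are λ = -3 with multiplicity 3, λ = 3 with multiplicity 2.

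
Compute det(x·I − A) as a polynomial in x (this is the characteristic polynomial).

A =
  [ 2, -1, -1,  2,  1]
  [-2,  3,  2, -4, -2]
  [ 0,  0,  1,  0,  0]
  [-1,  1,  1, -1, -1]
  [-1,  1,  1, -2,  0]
x^5 - 5*x^4 + 10*x^3 - 10*x^2 + 5*x - 1

Expanding det(x·I − A) (e.g. by cofactor expansion or by noting that A is similar to its Jordan form J, which has the same characteristic polynomial as A) gives
  χ_A(x) = x^5 - 5*x^4 + 10*x^3 - 10*x^2 + 5*x - 1
which factors as (x - 1)^5. The eigenvalues (with algebraic multiplicities) are λ = 1 with multiplicity 5.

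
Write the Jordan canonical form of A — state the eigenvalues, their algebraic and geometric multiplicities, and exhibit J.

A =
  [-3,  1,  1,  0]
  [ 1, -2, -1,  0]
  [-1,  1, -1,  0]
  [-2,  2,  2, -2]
J_3(-2) ⊕ J_1(-2)

The characteristic polynomial is
  det(x·I − A) = x^4 + 8*x^3 + 24*x^2 + 32*x + 16 = (x + 2)^4

Eigenvalues and multiplicities (the geometric multiplicity of λ is n − rank(A − λI), which equals the number of Jordan blocks for λ):
  λ = -2: algebraic multiplicity = 4, geometric multiplicity = 2

Determining the block sizes for each eigenvalue:
  λ = -2: with am = 4 and gm = 2, the partition is not yet determined (e.g. several partitions of 4 into 2 parts exist). Let N = A − (-2)·I. Computing rank(N^1) = 2, rank(N^2) = 1, rank(N^3) = 0; the number of blocks of size ≥ j is rank(N^{j−1}) − rank(N^j), giving [2, 1, 1]. So we have 1 block(s) of size 3, 1 block(s) of size 1 → block sizes [3, 1]

Assembling the blocks gives a Jordan form
J =
  [-2,  1,  0,  0]
  [ 0, -2,  1,  0]
  [ 0,  0, -2,  0]
  [ 0,  0,  0, -2]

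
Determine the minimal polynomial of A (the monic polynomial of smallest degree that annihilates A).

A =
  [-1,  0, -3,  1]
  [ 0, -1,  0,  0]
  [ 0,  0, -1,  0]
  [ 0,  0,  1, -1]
x^3 + 3*x^2 + 3*x + 1

The characteristic polynomial is χ_A(x) = (x + 1)^4, so the eigenvalues are known. The minimal polynomial is
  m_A(x) = Π_λ (x − λ)^{k_λ}
where k_λ is the size of the *largest* Jordan block for λ (equivalently, the smallest k with (A − λI)^k v = 0 for every generalised eigenvector v of λ).

  λ = -1: largest Jordan block has size 3, contributing (x + 1)^3

So m_A(x) = (x + 1)^3 = x^3 + 3*x^2 + 3*x + 1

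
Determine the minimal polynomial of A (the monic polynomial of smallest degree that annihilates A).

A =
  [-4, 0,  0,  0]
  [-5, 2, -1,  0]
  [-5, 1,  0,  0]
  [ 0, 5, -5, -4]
x^3 + 2*x^2 - 7*x + 4

The characteristic polynomial is χ_A(x) = (x - 1)^2*(x + 4)^2, so the eigenvalues are known. The minimal polynomial is
  m_A(x) = Π_λ (x − λ)^{k_λ}
where k_λ is the size of the *largest* Jordan block for λ (equivalently, the smallest k with (A − λI)^k v = 0 for every generalised eigenvector v of λ).

  λ = -4: largest Jordan block has size 1, contributing (x + 4)
  λ = 1: largest Jordan block has size 2, contributing (x − 1)^2

So m_A(x) = (x - 1)^2*(x + 4) = x^3 + 2*x^2 - 7*x + 4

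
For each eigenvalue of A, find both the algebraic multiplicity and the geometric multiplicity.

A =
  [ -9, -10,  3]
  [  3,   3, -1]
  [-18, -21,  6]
λ = 0: alg = 3, geom = 1

Step 1 — factor the characteristic polynomial to read off the algebraic multiplicities:
  χ_A(x) = x^3

Step 2 — compute geometric multiplicities via the rank-nullity identity g(λ) = n − rank(A − λI):
  rank(A − (0)·I) = 2, so dim ker(A − (0)·I) = n − 2 = 1

Summary:
  λ = 0: algebraic multiplicity = 3, geometric multiplicity = 1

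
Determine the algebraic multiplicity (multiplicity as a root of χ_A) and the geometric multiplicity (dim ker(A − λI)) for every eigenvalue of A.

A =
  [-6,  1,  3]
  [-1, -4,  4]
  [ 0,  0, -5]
λ = -5: alg = 3, geom = 1

Step 1 — factor the characteristic polynomial to read off the algebraic multiplicities:
  χ_A(x) = (x + 5)^3

Step 2 — compute geometric multiplicities via the rank-nullity identity g(λ) = n − rank(A − λI):
  rank(A − (-5)·I) = 2, so dim ker(A − (-5)·I) = n − 2 = 1

Summary:
  λ = -5: algebraic multiplicity = 3, geometric multiplicity = 1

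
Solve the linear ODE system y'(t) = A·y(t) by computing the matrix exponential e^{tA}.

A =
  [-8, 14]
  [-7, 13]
e^{tA} =
  [-exp(6*t) + 2*exp(-t), 2*exp(6*t) - 2*exp(-t)]
  [-exp(6*t) + exp(-t), 2*exp(6*t) - exp(-t)]

Strategy: write A = P · J · P⁻¹ where J is a Jordan canonical form, so e^{tA} = P · e^{tJ} · P⁻¹, and e^{tJ} can be computed block-by-block.

A has Jordan form
J =
  [-1, 0]
  [ 0, 6]
(up to reordering of blocks).

Per-block formulas:
  For a 1×1 block at λ = -1: exp(t · [-1]) = [e^(-1t)].
  For a 1×1 block at λ = 6: exp(t · [6]) = [e^(6t)].

After assembling e^{tJ} and conjugating by P, we get:

e^{tA} =
  [-exp(6*t) + 2*exp(-t), 2*exp(6*t) - 2*exp(-t)]
  [-exp(6*t) + exp(-t), 2*exp(6*t) - exp(-t)]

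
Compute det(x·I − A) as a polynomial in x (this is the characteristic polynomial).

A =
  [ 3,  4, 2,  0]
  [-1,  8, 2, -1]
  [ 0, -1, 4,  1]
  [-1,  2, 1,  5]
x^4 - 20*x^3 + 150*x^2 - 500*x + 625

Expanding det(x·I − A) (e.g. by cofactor expansion or by noting that A is similar to its Jordan form J, which has the same characteristic polynomial as A) gives
  χ_A(x) = x^4 - 20*x^3 + 150*x^2 - 500*x + 625
which factors as (x - 5)^4. The eigenvalues (with algebraic multiplicities) are λ = 5 with multiplicity 4.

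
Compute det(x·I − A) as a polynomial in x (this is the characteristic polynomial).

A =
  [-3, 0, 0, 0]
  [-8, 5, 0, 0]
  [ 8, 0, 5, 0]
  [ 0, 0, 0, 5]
x^4 - 12*x^3 + 30*x^2 + 100*x - 375

Expanding det(x·I − A) (e.g. by cofactor expansion or by noting that A is similar to its Jordan form J, which has the same characteristic polynomial as A) gives
  χ_A(x) = x^4 - 12*x^3 + 30*x^2 + 100*x - 375
which factors as (x - 5)^3*(x + 3). The eigenvalues (with algebraic multiplicities) are λ = -3 with multiplicity 1, λ = 5 with multiplicity 3.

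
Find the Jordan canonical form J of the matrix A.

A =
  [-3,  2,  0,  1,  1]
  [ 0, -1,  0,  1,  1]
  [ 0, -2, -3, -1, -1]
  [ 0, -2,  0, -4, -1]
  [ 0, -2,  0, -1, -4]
J_2(-3) ⊕ J_1(-3) ⊕ J_1(-3) ⊕ J_1(-3)

The characteristic polynomial is
  det(x·I − A) = x^5 + 15*x^4 + 90*x^3 + 270*x^2 + 405*x + 243 = (x + 3)^5

Eigenvalues and multiplicities (the geometric multiplicity of λ is n − rank(A − λI), which equals the number of Jordan blocks for λ):
  λ = -3: algebraic multiplicity = 5, geometric multiplicity = 4

Determining the block sizes for each eigenvalue:
  λ = -3: 4 blocks summing to 5 forces exactly one block of size 2 and the rest size 1 → block sizes [2, 1, 1, 1]

Assembling the blocks gives a Jordan form
J =
  [-3,  1,  0,  0,  0]
  [ 0, -3,  0,  0,  0]
  [ 0,  0, -3,  0,  0]
  [ 0,  0,  0, -3,  0]
  [ 0,  0,  0,  0, -3]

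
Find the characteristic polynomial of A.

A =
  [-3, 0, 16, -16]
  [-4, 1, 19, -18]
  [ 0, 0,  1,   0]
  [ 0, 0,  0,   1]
x^4 - 6*x^2 + 8*x - 3

Expanding det(x·I − A) (e.g. by cofactor expansion or by noting that A is similar to its Jordan form J, which has the same characteristic polynomial as A) gives
  χ_A(x) = x^4 - 6*x^2 + 8*x - 3
which factors as (x - 1)^3*(x + 3). The eigenvalues (with algebraic multiplicities) are λ = -3 with multiplicity 1, λ = 1 with multiplicity 3.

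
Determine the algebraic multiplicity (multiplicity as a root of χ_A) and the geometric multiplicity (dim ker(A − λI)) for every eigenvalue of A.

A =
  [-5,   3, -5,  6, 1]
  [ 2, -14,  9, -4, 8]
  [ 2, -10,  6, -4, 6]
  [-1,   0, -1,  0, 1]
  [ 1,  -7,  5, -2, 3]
λ = -2: alg = 5, geom = 2

Step 1 — factor the characteristic polynomial to read off the algebraic multiplicities:
  χ_A(x) = (x + 2)^5

Step 2 — compute geometric multiplicities via the rank-nullity identity g(λ) = n − rank(A − λI):
  rank(A − (-2)·I) = 3, so dim ker(A − (-2)·I) = n − 3 = 2

Summary:
  λ = -2: algebraic multiplicity = 5, geometric multiplicity = 2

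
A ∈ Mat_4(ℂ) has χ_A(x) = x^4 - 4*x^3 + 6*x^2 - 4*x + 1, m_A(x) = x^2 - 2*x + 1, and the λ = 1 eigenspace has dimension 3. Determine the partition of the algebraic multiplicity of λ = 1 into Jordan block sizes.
Block sizes for λ = 1: [2, 1, 1]

Step 1 — from the characteristic polynomial, algebraic multiplicity of λ = 1 is 4. From dim ker(A − (1)·I) = 3, there are exactly 3 Jordan blocks for λ = 1.
Step 2 — from the minimal polynomial, the factor (x − 1)^2 tells us the largest block for λ = 1 has size 2.
Step 3 — with total size 4, 3 blocks, and largest block 2, the block sizes (in nonincreasing order) are [2, 1, 1].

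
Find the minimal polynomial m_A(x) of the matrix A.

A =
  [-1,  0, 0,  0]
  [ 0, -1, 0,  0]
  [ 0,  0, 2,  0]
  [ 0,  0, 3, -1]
x^2 - x - 2

The characteristic polynomial is χ_A(x) = (x - 2)*(x + 1)^3, so the eigenvalues are known. The minimal polynomial is
  m_A(x) = Π_λ (x − λ)^{k_λ}
where k_λ is the size of the *largest* Jordan block for λ (equivalently, the smallest k with (A − λI)^k v = 0 for every generalised eigenvector v of λ).

  λ = -1: largest Jordan block has size 1, contributing (x + 1)
  λ = 2: largest Jordan block has size 1, contributing (x − 2)

So m_A(x) = (x - 2)*(x + 1) = x^2 - x - 2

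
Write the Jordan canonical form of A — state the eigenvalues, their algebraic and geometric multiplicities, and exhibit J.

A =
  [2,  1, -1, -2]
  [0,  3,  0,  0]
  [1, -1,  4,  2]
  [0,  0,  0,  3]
J_2(3) ⊕ J_1(3) ⊕ J_1(3)

The characteristic polynomial is
  det(x·I − A) = x^4 - 12*x^3 + 54*x^2 - 108*x + 81 = (x - 3)^4

Eigenvalues and multiplicities (the geometric multiplicity of λ is n − rank(A − λI), which equals the number of Jordan blocks for λ):
  λ = 3: algebraic multiplicity = 4, geometric multiplicity = 3

Determining the block sizes for each eigenvalue:
  λ = 3: 3 blocks summing to 4 forces exactly one block of size 2 and the rest size 1 → block sizes [2, 1, 1]

Assembling the blocks gives a Jordan form
J =
  [3, 1, 0, 0]
  [0, 3, 0, 0]
  [0, 0, 3, 0]
  [0, 0, 0, 3]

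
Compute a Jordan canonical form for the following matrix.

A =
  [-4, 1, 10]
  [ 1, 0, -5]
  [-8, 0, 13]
J_3(3)

The characteristic polynomial is
  det(x·I − A) = x^3 - 9*x^2 + 27*x - 27 = (x - 3)^3

Eigenvalues and multiplicities (the geometric multiplicity of λ is n − rank(A − λI), which equals the number of Jordan blocks for λ):
  λ = 3: algebraic multiplicity = 3, geometric multiplicity = 1

Determining the block sizes for each eigenvalue:
  λ = 3: one block (gm = 1), so the single block has size am = 3 → block sizes [3]

Assembling the blocks gives a Jordan form
J =
  [3, 1, 0]
  [0, 3, 1]
  [0, 0, 3]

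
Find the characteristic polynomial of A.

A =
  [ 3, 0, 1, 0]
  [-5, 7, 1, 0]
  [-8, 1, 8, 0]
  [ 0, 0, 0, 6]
x^4 - 24*x^3 + 216*x^2 - 864*x + 1296

Expanding det(x·I − A) (e.g. by cofactor expansion or by noting that A is similar to its Jordan form J, which has the same characteristic polynomial as A) gives
  χ_A(x) = x^4 - 24*x^3 + 216*x^2 - 864*x + 1296
which factors as (x - 6)^4. The eigenvalues (with algebraic multiplicities) are λ = 6 with multiplicity 4.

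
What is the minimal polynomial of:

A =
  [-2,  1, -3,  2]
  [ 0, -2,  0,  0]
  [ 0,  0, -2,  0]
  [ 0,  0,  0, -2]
x^2 + 4*x + 4

The characteristic polynomial is χ_A(x) = (x + 2)^4, so the eigenvalues are known. The minimal polynomial is
  m_A(x) = Π_λ (x − λ)^{k_λ}
where k_λ is the size of the *largest* Jordan block for λ (equivalently, the smallest k with (A − λI)^k v = 0 for every generalised eigenvector v of λ).

  λ = -2: largest Jordan block has size 2, contributing (x + 2)^2

So m_A(x) = (x + 2)^2 = x^2 + 4*x + 4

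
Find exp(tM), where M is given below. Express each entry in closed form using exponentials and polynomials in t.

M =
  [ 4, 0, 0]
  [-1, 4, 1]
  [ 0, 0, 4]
e^{tM} =
  [exp(4*t), 0, 0]
  [-t*exp(4*t), exp(4*t), t*exp(4*t)]
  [0, 0, exp(4*t)]

Strategy: write M = P · J · P⁻¹ where J is a Jordan canonical form, so e^{tM} = P · e^{tJ} · P⁻¹, and e^{tJ} can be computed block-by-block.

M has Jordan form
J =
  [4, 1, 0]
  [0, 4, 0]
  [0, 0, 4]
(up to reordering of blocks).

Per-block formulas:
  For a 1×1 block at λ = 4: exp(t · [4]) = [e^(4t)].
  For a 2×2 Jordan block J_2(4): exp(t · J_2(4)) = e^(4t)·(I + t·N), where N is the 2×2 nilpotent shift.

After assembling e^{tJ} and conjugating by P, we get:

e^{tM} =
  [exp(4*t), 0, 0]
  [-t*exp(4*t), exp(4*t), t*exp(4*t)]
  [0, 0, exp(4*t)]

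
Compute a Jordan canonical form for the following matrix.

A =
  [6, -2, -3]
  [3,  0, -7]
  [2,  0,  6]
J_3(4)

The characteristic polynomial is
  det(x·I − A) = x^3 - 12*x^2 + 48*x - 64 = (x - 4)^3

Eigenvalues and multiplicities (the geometric multiplicity of λ is n − rank(A − λI), which equals the number of Jordan blocks for λ):
  λ = 4: algebraic multiplicity = 3, geometric multiplicity = 1

Determining the block sizes for each eigenvalue:
  λ = 4: one block (gm = 1), so the single block has size am = 3 → block sizes [3]

Assembling the blocks gives a Jordan form
J =
  [4, 1, 0]
  [0, 4, 1]
  [0, 0, 4]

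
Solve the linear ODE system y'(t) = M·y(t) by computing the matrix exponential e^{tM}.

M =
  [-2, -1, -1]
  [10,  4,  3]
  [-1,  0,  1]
e^{tM} =
  [-3*t*exp(t) + exp(t), -t*exp(t), -t*exp(t)]
  [-3*t^2*exp(t)/2 + 10*t*exp(t), -t^2*exp(t)/2 + 3*t*exp(t) + exp(t), -t^2*exp(t)/2 + 3*t*exp(t)]
  [3*t^2*exp(t)/2 - t*exp(t), t^2*exp(t)/2, t^2*exp(t)/2 + exp(t)]

Strategy: write M = P · J · P⁻¹ where J is a Jordan canonical form, so e^{tM} = P · e^{tJ} · P⁻¹, and e^{tJ} can be computed block-by-block.

M has Jordan form
J =
  [1, 1, 0]
  [0, 1, 1]
  [0, 0, 1]
(up to reordering of blocks).

Per-block formulas:
  For a 3×3 Jordan block J_3(1): exp(t · J_3(1)) = e^(1t)·(I + t·N + (t^2/2)·N^2), where N is the 3×3 nilpotent shift.

After assembling e^{tJ} and conjugating by P, we get:

e^{tM} =
  [-3*t*exp(t) + exp(t), -t*exp(t), -t*exp(t)]
  [-3*t^2*exp(t)/2 + 10*t*exp(t), -t^2*exp(t)/2 + 3*t*exp(t) + exp(t), -t^2*exp(t)/2 + 3*t*exp(t)]
  [3*t^2*exp(t)/2 - t*exp(t), t^2*exp(t)/2, t^2*exp(t)/2 + exp(t)]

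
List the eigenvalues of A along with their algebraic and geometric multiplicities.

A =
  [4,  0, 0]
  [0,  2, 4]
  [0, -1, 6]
λ = 4: alg = 3, geom = 2

Step 1 — factor the characteristic polynomial to read off the algebraic multiplicities:
  χ_A(x) = (x - 4)^3

Step 2 — compute geometric multiplicities via the rank-nullity identity g(λ) = n − rank(A − λI):
  rank(A − (4)·I) = 1, so dim ker(A − (4)·I) = n − 1 = 2

Summary:
  λ = 4: algebraic multiplicity = 3, geometric multiplicity = 2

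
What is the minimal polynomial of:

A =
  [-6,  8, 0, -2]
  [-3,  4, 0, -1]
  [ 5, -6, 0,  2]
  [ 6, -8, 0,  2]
x^2

The characteristic polynomial is χ_A(x) = x^4, so the eigenvalues are known. The minimal polynomial is
  m_A(x) = Π_λ (x − λ)^{k_λ}
where k_λ is the size of the *largest* Jordan block for λ (equivalently, the smallest k with (A − λI)^k v = 0 for every generalised eigenvector v of λ).

  λ = 0: largest Jordan block has size 2, contributing (x − 0)^2

So m_A(x) = x^2 = x^2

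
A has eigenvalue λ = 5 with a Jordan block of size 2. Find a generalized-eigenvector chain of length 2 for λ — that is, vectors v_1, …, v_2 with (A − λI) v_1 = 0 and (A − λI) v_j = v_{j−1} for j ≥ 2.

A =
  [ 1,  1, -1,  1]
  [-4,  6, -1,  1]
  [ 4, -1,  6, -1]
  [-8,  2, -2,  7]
A Jordan chain for λ = 5 of length 2:
v_1 = (-4, -4, 4, -8)ᵀ
v_2 = (1, 0, 0, 0)ᵀ

Let N = A − (5)·I. We want v_2 with N^2 v_2 = 0 but N^1 v_2 ≠ 0; then v_{j-1} := N · v_j for j = 2, …, 2.

Pick v_2 = (1, 0, 0, 0)ᵀ.
Then v_1 = N · v_2 = (-4, -4, 4, -8)ᵀ.

Sanity check: (A − (5)·I) v_1 = (0, 0, 0, 0)ᵀ = 0. ✓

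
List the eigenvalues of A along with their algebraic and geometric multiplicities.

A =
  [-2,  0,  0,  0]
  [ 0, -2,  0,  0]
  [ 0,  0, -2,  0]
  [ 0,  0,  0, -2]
λ = -2: alg = 4, geom = 4

Step 1 — factor the characteristic polynomial to read off the algebraic multiplicities:
  χ_A(x) = (x + 2)^4

Step 2 — compute geometric multiplicities via the rank-nullity identity g(λ) = n − rank(A − λI):
  rank(A − (-2)·I) = 0, so dim ker(A − (-2)·I) = n − 0 = 4

Summary:
  λ = -2: algebraic multiplicity = 4, geometric multiplicity = 4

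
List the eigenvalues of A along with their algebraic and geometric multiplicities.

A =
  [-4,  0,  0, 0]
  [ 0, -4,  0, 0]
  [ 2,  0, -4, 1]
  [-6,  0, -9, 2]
λ = -4: alg = 2, geom = 2; λ = -1: alg = 2, geom = 1

Step 1 — factor the characteristic polynomial to read off the algebraic multiplicities:
  χ_A(x) = (x + 1)^2*(x + 4)^2

Step 2 — compute geometric multiplicities via the rank-nullity identity g(λ) = n − rank(A − λI):
  rank(A − (-4)·I) = 2, so dim ker(A − (-4)·I) = n − 2 = 2
  rank(A − (-1)·I) = 3, so dim ker(A − (-1)·I) = n − 3 = 1

Summary:
  λ = -4: algebraic multiplicity = 2, geometric multiplicity = 2
  λ = -1: algebraic multiplicity = 2, geometric multiplicity = 1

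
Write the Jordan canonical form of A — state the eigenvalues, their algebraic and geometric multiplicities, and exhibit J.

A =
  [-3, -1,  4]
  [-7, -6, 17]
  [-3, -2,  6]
J_3(-1)

The characteristic polynomial is
  det(x·I − A) = x^3 + 3*x^2 + 3*x + 1 = (x + 1)^3

Eigenvalues and multiplicities (the geometric multiplicity of λ is n − rank(A − λI), which equals the number of Jordan blocks for λ):
  λ = -1: algebraic multiplicity = 3, geometric multiplicity = 1

Determining the block sizes for each eigenvalue:
  λ = -1: one block (gm = 1), so the single block has size am = 3 → block sizes [3]

Assembling the blocks gives a Jordan form
J =
  [-1,  1,  0]
  [ 0, -1,  1]
  [ 0,  0, -1]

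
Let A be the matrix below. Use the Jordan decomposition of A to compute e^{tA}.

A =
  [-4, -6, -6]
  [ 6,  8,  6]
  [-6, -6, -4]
e^{tA} =
  [exp(-4*t), -exp(2*t) + exp(-4*t), -exp(2*t) + exp(-4*t)]
  [exp(2*t) - exp(-4*t), 2*exp(2*t) - exp(-4*t), exp(2*t) - exp(-4*t)]
  [-exp(2*t) + exp(-4*t), -exp(2*t) + exp(-4*t), exp(-4*t)]

Strategy: write A = P · J · P⁻¹ where J is a Jordan canonical form, so e^{tA} = P · e^{tJ} · P⁻¹, and e^{tJ} can be computed block-by-block.

A has Jordan form
J =
  [-4, 0, 0]
  [ 0, 2, 0]
  [ 0, 0, 2]
(up to reordering of blocks).

Per-block formulas:
  For a 1×1 block at λ = 2: exp(t · [2]) = [e^(2t)].
  For a 1×1 block at λ = -4: exp(t · [-4]) = [e^(-4t)].

After assembling e^{tJ} and conjugating by P, we get:

e^{tA} =
  [exp(-4*t), -exp(2*t) + exp(-4*t), -exp(2*t) + exp(-4*t)]
  [exp(2*t) - exp(-4*t), 2*exp(2*t) - exp(-4*t), exp(2*t) - exp(-4*t)]
  [-exp(2*t) + exp(-4*t), -exp(2*t) + exp(-4*t), exp(-4*t)]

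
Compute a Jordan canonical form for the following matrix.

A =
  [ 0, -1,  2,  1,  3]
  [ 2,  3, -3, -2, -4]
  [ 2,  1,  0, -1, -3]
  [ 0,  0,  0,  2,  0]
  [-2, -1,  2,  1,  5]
J_3(2) ⊕ J_1(2) ⊕ J_1(2)

The characteristic polynomial is
  det(x·I − A) = x^5 - 10*x^4 + 40*x^3 - 80*x^2 + 80*x - 32 = (x - 2)^5

Eigenvalues and multiplicities (the geometric multiplicity of λ is n − rank(A − λI), which equals the number of Jordan blocks for λ):
  λ = 2: algebraic multiplicity = 5, geometric multiplicity = 3

Determining the block sizes for each eigenvalue:
  λ = 2: with am = 5 and gm = 3, the partition is not yet determined (e.g. several partitions of 5 into 3 parts exist). Let N = A − (2)·I. Computing rank(N^1) = 2, rank(N^2) = 1, rank(N^3) = 0; the number of blocks of size ≥ j is rank(N^{j−1}) − rank(N^j), giving [3, 1, 1]. So we have 1 block(s) of size 3, 2 block(s) of size 1 → block sizes [3, 1, 1]

Assembling the blocks gives a Jordan form
J =
  [2, 1, 0, 0, 0]
  [0, 2, 1, 0, 0]
  [0, 0, 2, 0, 0]
  [0, 0, 0, 2, 0]
  [0, 0, 0, 0, 2]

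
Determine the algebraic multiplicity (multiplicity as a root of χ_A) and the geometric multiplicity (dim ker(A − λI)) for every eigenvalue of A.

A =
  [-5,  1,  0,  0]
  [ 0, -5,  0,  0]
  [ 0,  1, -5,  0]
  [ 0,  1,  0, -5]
λ = -5: alg = 4, geom = 3

Step 1 — factor the characteristic polynomial to read off the algebraic multiplicities:
  χ_A(x) = (x + 5)^4

Step 2 — compute geometric multiplicities via the rank-nullity identity g(λ) = n − rank(A − λI):
  rank(A − (-5)·I) = 1, so dim ker(A − (-5)·I) = n − 1 = 3

Summary:
  λ = -5: algebraic multiplicity = 4, geometric multiplicity = 3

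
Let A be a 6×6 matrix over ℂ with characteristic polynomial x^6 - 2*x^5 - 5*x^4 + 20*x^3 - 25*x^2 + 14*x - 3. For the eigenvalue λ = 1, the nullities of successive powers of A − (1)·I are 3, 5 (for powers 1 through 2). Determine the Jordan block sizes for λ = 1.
Block sizes for λ = 1: [2, 2, 1]

From the dimensions of kernels of powers, the number of Jordan blocks of size at least j is d_j − d_{j−1} where d_j = dim ker(N^j) (with d_0 = 0). Computing the differences gives [3, 2].
The number of blocks of size exactly k is (#blocks of size ≥ k) − (#blocks of size ≥ k + 1), so the partition is: 1 block(s) of size 1, 2 block(s) of size 2.
In nonincreasing order the block sizes are [2, 2, 1].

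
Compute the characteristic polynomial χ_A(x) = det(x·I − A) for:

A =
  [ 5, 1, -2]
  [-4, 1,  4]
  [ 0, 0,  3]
x^3 - 9*x^2 + 27*x - 27

Expanding det(x·I − A) (e.g. by cofactor expansion or by noting that A is similar to its Jordan form J, which has the same characteristic polynomial as A) gives
  χ_A(x) = x^3 - 9*x^2 + 27*x - 27
which factors as (x - 3)^3. The eigenvalues (with algebraic multiplicities) are λ = 3 with multiplicity 3.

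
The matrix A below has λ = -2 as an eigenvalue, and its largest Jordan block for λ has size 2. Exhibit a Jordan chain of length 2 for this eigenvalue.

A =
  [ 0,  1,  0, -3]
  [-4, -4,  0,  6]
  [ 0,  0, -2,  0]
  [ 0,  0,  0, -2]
A Jordan chain for λ = -2 of length 2:
v_1 = (2, -4, 0, 0)ᵀ
v_2 = (1, 0, 0, 0)ᵀ

Let N = A − (-2)·I. We want v_2 with N^2 v_2 = 0 but N^1 v_2 ≠ 0; then v_{j-1} := N · v_j for j = 2, …, 2.

Pick v_2 = (1, 0, 0, 0)ᵀ.
Then v_1 = N · v_2 = (2, -4, 0, 0)ᵀ.

Sanity check: (A − (-2)·I) v_1 = (0, 0, 0, 0)ᵀ = 0. ✓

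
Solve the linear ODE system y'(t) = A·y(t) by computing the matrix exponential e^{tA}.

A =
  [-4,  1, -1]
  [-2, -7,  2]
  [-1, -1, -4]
e^{tA} =
  [t*exp(-5*t) + exp(-5*t), t*exp(-5*t), -t*exp(-5*t)]
  [-2*t*exp(-5*t), -2*t*exp(-5*t) + exp(-5*t), 2*t*exp(-5*t)]
  [-t*exp(-5*t), -t*exp(-5*t), t*exp(-5*t) + exp(-5*t)]

Strategy: write A = P · J · P⁻¹ where J is a Jordan canonical form, so e^{tA} = P · e^{tJ} · P⁻¹, and e^{tJ} can be computed block-by-block.

A has Jordan form
J =
  [-5,  1,  0]
  [ 0, -5,  0]
  [ 0,  0, -5]
(up to reordering of blocks).

Per-block formulas:
  For a 2×2 Jordan block J_2(-5): exp(t · J_2(-5)) = e^(-5t)·(I + t·N), where N is the 2×2 nilpotent shift.
  For a 1×1 block at λ = -5: exp(t · [-5]) = [e^(-5t)].

After assembling e^{tJ} and conjugating by P, we get:

e^{tA} =
  [t*exp(-5*t) + exp(-5*t), t*exp(-5*t), -t*exp(-5*t)]
  [-2*t*exp(-5*t), -2*t*exp(-5*t) + exp(-5*t), 2*t*exp(-5*t)]
  [-t*exp(-5*t), -t*exp(-5*t), t*exp(-5*t) + exp(-5*t)]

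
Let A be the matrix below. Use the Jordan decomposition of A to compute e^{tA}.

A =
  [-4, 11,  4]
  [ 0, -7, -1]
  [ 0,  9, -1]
e^{tA} =
  [exp(-4*t), 3*t^2*exp(-4*t)/2 + 11*t*exp(-4*t), t^2*exp(-4*t)/2 + 4*t*exp(-4*t)]
  [0, -3*t*exp(-4*t) + exp(-4*t), -t*exp(-4*t)]
  [0, 9*t*exp(-4*t), 3*t*exp(-4*t) + exp(-4*t)]

Strategy: write A = P · J · P⁻¹ where J is a Jordan canonical form, so e^{tA} = P · e^{tJ} · P⁻¹, and e^{tJ} can be computed block-by-block.

A has Jordan form
J =
  [-4,  1,  0]
  [ 0, -4,  1]
  [ 0,  0, -4]
(up to reordering of blocks).

Per-block formulas:
  For a 3×3 Jordan block J_3(-4): exp(t · J_3(-4)) = e^(-4t)·(I + t·N + (t^2/2)·N^2), where N is the 3×3 nilpotent shift.

After assembling e^{tJ} and conjugating by P, we get:

e^{tA} =
  [exp(-4*t), 3*t^2*exp(-4*t)/2 + 11*t*exp(-4*t), t^2*exp(-4*t)/2 + 4*t*exp(-4*t)]
  [0, -3*t*exp(-4*t) + exp(-4*t), -t*exp(-4*t)]
  [0, 9*t*exp(-4*t), 3*t*exp(-4*t) + exp(-4*t)]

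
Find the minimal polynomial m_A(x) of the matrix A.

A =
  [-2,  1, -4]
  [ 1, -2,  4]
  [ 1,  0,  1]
x^3 + 3*x^2 + 3*x + 1

The characteristic polynomial is χ_A(x) = (x + 1)^3, so the eigenvalues are known. The minimal polynomial is
  m_A(x) = Π_λ (x − λ)^{k_λ}
where k_λ is the size of the *largest* Jordan block for λ (equivalently, the smallest k with (A − λI)^k v = 0 for every generalised eigenvector v of λ).

  λ = -1: largest Jordan block has size 3, contributing (x + 1)^3

So m_A(x) = (x + 1)^3 = x^3 + 3*x^2 + 3*x + 1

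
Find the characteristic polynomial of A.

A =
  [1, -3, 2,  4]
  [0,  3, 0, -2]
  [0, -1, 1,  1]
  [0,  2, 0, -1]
x^4 - 4*x^3 + 6*x^2 - 4*x + 1

Expanding det(x·I − A) (e.g. by cofactor expansion or by noting that A is similar to its Jordan form J, which has the same characteristic polynomial as A) gives
  χ_A(x) = x^4 - 4*x^3 + 6*x^2 - 4*x + 1
which factors as (x - 1)^4. The eigenvalues (with algebraic multiplicities) are λ = 1 with multiplicity 4.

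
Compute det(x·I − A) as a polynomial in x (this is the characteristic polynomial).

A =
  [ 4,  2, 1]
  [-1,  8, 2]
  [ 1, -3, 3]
x^3 - 15*x^2 + 75*x - 125

Expanding det(x·I − A) (e.g. by cofactor expansion or by noting that A is similar to its Jordan form J, which has the same characteristic polynomial as A) gives
  χ_A(x) = x^3 - 15*x^2 + 75*x - 125
which factors as (x - 5)^3. The eigenvalues (with algebraic multiplicities) are λ = 5 with multiplicity 3.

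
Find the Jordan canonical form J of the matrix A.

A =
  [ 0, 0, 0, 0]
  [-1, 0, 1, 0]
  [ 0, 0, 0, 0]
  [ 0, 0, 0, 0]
J_2(0) ⊕ J_1(0) ⊕ J_1(0)

The characteristic polynomial is
  det(x·I − A) = x^4

Eigenvalues and multiplicities (the geometric multiplicity of λ is n − rank(A − λI), which equals the number of Jordan blocks for λ):
  λ = 0: algebraic multiplicity = 4, geometric multiplicity = 3

Determining the block sizes for each eigenvalue:
  λ = 0: 3 blocks summing to 4 forces exactly one block of size 2 and the rest size 1 → block sizes [2, 1, 1]

Assembling the blocks gives a Jordan form
J =
  [0, 1, 0, 0]
  [0, 0, 0, 0]
  [0, 0, 0, 0]
  [0, 0, 0, 0]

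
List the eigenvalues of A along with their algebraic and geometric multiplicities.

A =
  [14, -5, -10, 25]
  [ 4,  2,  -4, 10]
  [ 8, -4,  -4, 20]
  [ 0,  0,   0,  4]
λ = 4: alg = 4, geom = 3

Step 1 — factor the characteristic polynomial to read off the algebraic multiplicities:
  χ_A(x) = (x - 4)^4

Step 2 — compute geometric multiplicities via the rank-nullity identity g(λ) = n − rank(A − λI):
  rank(A − (4)·I) = 1, so dim ker(A − (4)·I) = n − 1 = 3

Summary:
  λ = 4: algebraic multiplicity = 4, geometric multiplicity = 3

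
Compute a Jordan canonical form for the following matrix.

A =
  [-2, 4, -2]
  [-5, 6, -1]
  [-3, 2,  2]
J_3(2)

The characteristic polynomial is
  det(x·I − A) = x^3 - 6*x^2 + 12*x - 8 = (x - 2)^3

Eigenvalues and multiplicities (the geometric multiplicity of λ is n − rank(A − λI), which equals the number of Jordan blocks for λ):
  λ = 2: algebraic multiplicity = 3, geometric multiplicity = 1

Determining the block sizes for each eigenvalue:
  λ = 2: one block (gm = 1), so the single block has size am = 3 → block sizes [3]

Assembling the blocks gives a Jordan form
J =
  [2, 1, 0]
  [0, 2, 1]
  [0, 0, 2]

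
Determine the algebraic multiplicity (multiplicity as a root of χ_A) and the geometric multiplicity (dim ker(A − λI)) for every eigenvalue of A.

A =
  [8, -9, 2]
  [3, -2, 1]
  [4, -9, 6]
λ = 4: alg = 3, geom = 1

Step 1 — factor the characteristic polynomial to read off the algebraic multiplicities:
  χ_A(x) = (x - 4)^3

Step 2 — compute geometric multiplicities via the rank-nullity identity g(λ) = n − rank(A − λI):
  rank(A − (4)·I) = 2, so dim ker(A − (4)·I) = n − 2 = 1

Summary:
  λ = 4: algebraic multiplicity = 3, geometric multiplicity = 1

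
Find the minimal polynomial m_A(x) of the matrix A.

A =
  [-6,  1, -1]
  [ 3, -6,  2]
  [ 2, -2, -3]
x^3 + 15*x^2 + 75*x + 125

The characteristic polynomial is χ_A(x) = (x + 5)^3, so the eigenvalues are known. The minimal polynomial is
  m_A(x) = Π_λ (x − λ)^{k_λ}
where k_λ is the size of the *largest* Jordan block for λ (equivalently, the smallest k with (A − λI)^k v = 0 for every generalised eigenvector v of λ).

  λ = -5: largest Jordan block has size 3, contributing (x + 5)^3

So m_A(x) = (x + 5)^3 = x^3 + 15*x^2 + 75*x + 125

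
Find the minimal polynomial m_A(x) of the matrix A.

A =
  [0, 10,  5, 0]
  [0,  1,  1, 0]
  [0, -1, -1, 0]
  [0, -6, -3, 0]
x^3

The characteristic polynomial is χ_A(x) = x^4, so the eigenvalues are known. The minimal polynomial is
  m_A(x) = Π_λ (x − λ)^{k_λ}
where k_λ is the size of the *largest* Jordan block for λ (equivalently, the smallest k with (A − λI)^k v = 0 for every generalised eigenvector v of λ).

  λ = 0: largest Jordan block has size 3, contributing (x − 0)^3

So m_A(x) = x^3 = x^3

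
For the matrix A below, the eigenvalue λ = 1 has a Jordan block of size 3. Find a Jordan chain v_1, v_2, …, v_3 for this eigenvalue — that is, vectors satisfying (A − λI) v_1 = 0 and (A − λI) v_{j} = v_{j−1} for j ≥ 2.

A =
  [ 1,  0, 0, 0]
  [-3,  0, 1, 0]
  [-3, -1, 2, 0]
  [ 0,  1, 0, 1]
A Jordan chain for λ = 1 of length 3:
v_1 = (0, 0, 0, -3)ᵀ
v_2 = (0, -3, -3, 0)ᵀ
v_3 = (1, 0, 0, 0)ᵀ

Let N = A − (1)·I. We want v_3 with N^3 v_3 = 0 but N^2 v_3 ≠ 0; then v_{j-1} := N · v_j for j = 3, …, 2.

Pick v_3 = (1, 0, 0, 0)ᵀ.
Then v_2 = N · v_3 = (0, -3, -3, 0)ᵀ.
Then v_1 = N · v_2 = (0, 0, 0, -3)ᵀ.

Sanity check: (A − (1)·I) v_1 = (0, 0, 0, 0)ᵀ = 0. ✓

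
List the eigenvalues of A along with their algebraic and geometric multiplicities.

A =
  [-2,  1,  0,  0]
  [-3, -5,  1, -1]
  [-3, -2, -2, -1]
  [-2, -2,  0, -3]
λ = -3: alg = 4, geom = 2

Step 1 — factor the characteristic polynomial to read off the algebraic multiplicities:
  χ_A(x) = (x + 3)^4

Step 2 — compute geometric multiplicities via the rank-nullity identity g(λ) = n − rank(A − λI):
  rank(A − (-3)·I) = 2, so dim ker(A − (-3)·I) = n − 2 = 2

Summary:
  λ = -3: algebraic multiplicity = 4, geometric multiplicity = 2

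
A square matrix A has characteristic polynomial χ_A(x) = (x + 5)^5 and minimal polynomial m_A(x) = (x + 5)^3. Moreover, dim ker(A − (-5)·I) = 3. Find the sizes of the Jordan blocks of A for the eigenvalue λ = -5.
Block sizes for λ = -5: [3, 1, 1]

Step 1 — from the characteristic polynomial, algebraic multiplicity of λ = -5 is 5. From dim ker(A − (-5)·I) = 3, there are exactly 3 Jordan blocks for λ = -5.
Step 2 — from the minimal polynomial, the factor (x + 5)^3 tells us the largest block for λ = -5 has size 3.
Step 3 — with total size 5, 3 blocks, and largest block 3, the block sizes (in nonincreasing order) are [3, 1, 1].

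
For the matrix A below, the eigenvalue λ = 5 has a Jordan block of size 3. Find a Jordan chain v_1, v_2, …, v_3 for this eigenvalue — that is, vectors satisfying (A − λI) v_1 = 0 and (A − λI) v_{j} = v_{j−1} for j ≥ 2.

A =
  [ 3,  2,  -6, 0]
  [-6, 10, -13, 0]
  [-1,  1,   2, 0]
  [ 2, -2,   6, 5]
A Jordan chain for λ = 5 of length 3:
v_1 = (-2, -5, -1, 2)ᵀ
v_2 = (-2, -6, -1, 2)ᵀ
v_3 = (1, 0, 0, 0)ᵀ

Let N = A − (5)·I. We want v_3 with N^3 v_3 = 0 but N^2 v_3 ≠ 0; then v_{j-1} := N · v_j for j = 3, …, 2.

Pick v_3 = (1, 0, 0, 0)ᵀ.
Then v_2 = N · v_3 = (-2, -6, -1, 2)ᵀ.
Then v_1 = N · v_2 = (-2, -5, -1, 2)ᵀ.

Sanity check: (A − (5)·I) v_1 = (0, 0, 0, 0)ᵀ = 0. ✓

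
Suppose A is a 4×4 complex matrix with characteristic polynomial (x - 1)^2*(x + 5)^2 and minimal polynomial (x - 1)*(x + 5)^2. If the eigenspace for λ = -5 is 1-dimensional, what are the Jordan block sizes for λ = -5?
Block sizes for λ = -5: [2]

Step 1 — from the characteristic polynomial, algebraic multiplicity of λ = -5 is 2. From dim ker(A − (-5)·I) = 1, there are exactly 1 Jordan blocks for λ = -5.
Step 2 — from the minimal polynomial, the factor (x + 5)^2 tells us the largest block for λ = -5 has size 2.
Step 3 — with total size 2, 1 blocks, and largest block 2, the block sizes (in nonincreasing order) are [2].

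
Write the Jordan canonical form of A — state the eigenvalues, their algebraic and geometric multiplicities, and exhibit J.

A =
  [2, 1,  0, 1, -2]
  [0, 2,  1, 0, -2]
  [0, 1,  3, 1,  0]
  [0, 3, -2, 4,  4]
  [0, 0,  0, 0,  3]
J_1(2) ⊕ J_3(3) ⊕ J_1(3)

The characteristic polynomial is
  det(x·I − A) = x^5 - 14*x^4 + 78*x^3 - 216*x^2 + 297*x - 162 = (x - 3)^4*(x - 2)

Eigenvalues and multiplicities (the geometric multiplicity of λ is n − rank(A − λI), which equals the number of Jordan blocks for λ):
  λ = 2: algebraic multiplicity = 1, geometric multiplicity = 1
  λ = 3: algebraic multiplicity = 4, geometric multiplicity = 2

Determining the block sizes for each eigenvalue:
  λ = 2: one block (gm = 1), so the single block has size am = 1 → block sizes [1]
  λ = 3: with am = 4 and gm = 2, the partition is not yet determined (e.g. several partitions of 4 into 2 parts exist). Let N = A − (3)·I. Computing rank(N^1) = 3, rank(N^2) = 2, rank(N^3) = 1; the number of blocks of size ≥ j is rank(N^{j−1}) − rank(N^j), giving [2, 1, 1]. So we have 1 block(s) of size 3, 1 block(s) of size 1 → block sizes [3, 1]

Assembling the blocks gives a Jordan form
J =
  [2, 0, 0, 0, 0]
  [0, 3, 1, 0, 0]
  [0, 0, 3, 1, 0]
  [0, 0, 0, 3, 0]
  [0, 0, 0, 0, 3]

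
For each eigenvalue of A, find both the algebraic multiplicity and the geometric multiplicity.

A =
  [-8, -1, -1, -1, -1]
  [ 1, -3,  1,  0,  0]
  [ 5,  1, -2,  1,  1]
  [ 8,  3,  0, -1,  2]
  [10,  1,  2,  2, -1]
λ = -3: alg = 5, geom = 2

Step 1 — factor the characteristic polynomial to read off the algebraic multiplicities:
  χ_A(x) = (x + 3)^5

Step 2 — compute geometric multiplicities via the rank-nullity identity g(λ) = n − rank(A − λI):
  rank(A − (-3)·I) = 3, so dim ker(A − (-3)·I) = n − 3 = 2

Summary:
  λ = -3: algebraic multiplicity = 5, geometric multiplicity = 2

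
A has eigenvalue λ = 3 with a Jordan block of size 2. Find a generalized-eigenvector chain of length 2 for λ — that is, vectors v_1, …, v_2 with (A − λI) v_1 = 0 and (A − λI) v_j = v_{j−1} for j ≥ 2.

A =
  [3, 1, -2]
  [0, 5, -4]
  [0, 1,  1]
A Jordan chain for λ = 3 of length 2:
v_1 = (1, 2, 1)ᵀ
v_2 = (0, 1, 0)ᵀ

Let N = A − (3)·I. We want v_2 with N^2 v_2 = 0 but N^1 v_2 ≠ 0; then v_{j-1} := N · v_j for j = 2, …, 2.

Pick v_2 = (0, 1, 0)ᵀ.
Then v_1 = N · v_2 = (1, 2, 1)ᵀ.

Sanity check: (A − (3)·I) v_1 = (0, 0, 0)ᵀ = 0. ✓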